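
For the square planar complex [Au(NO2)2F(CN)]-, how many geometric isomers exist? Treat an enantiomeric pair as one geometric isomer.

A square has two trans pairs of vertices; adjacent vertices are cis.
There are 2 geometric isomers: NO2 cis; NO2 trans.

2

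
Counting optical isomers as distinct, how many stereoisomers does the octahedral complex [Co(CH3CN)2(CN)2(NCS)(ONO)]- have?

8

In an octahedral complex each vertex has one trans partner and four cis neighbours.
Working through the distinct placements yields 6 geometric isomers: CH3CN trans, CN trans; CH3CN trans, CN cis; CH3CN cis, CN cis (3 arrangements, 2 chiral); CH3CN cis, CN trans.
Of these, 2 lack any improper symmetry element and so occur as enantiomeric pairs, giving 6 + 2 = 8 stereoisomers in total.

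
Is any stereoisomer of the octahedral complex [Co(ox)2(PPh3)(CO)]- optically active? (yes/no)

yes

In an octahedral complex each vertex has one trans partner and four cis neighbours.
Each ox is bidentate and must span two cis positions.
Systematic placement gives 2 geometric isomers: PPh3 and CO mutually trans; PPh3 and CO mutually cis (chiral).
One of these lacks any improper symmetry element and so occurs as an enantiomeric pair, giving 2 + 1 = 3 stereoisomers in total.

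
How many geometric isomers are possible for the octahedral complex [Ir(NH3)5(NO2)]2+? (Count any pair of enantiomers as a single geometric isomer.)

An octahedron has six vertices in three trans pairs; every non-trans pair is cis.
Only one geometric arrangement is possible.

1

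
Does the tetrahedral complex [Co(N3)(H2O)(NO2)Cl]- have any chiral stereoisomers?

All four vertices of a tetrahedron are equivalent and mutually adjacent, so cis/trans isomerism cannot arise.
Only one geometric arrangement is possible; it has no improper symmetry element, so it exists as a pair of enantiomers (2 stereoisomers).

yes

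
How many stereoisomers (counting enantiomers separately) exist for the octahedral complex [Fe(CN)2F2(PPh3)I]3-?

The six octahedral sites form three mutually perpendicular trans pairs.
The distinct arrangements are (6 in all): CN trans, F trans; CN trans, F cis; CN cis, F cis (3 arrangements, 2 chiral); CN cis, F trans.
Of these, 2 lack any improper symmetry element and so occur as enantiomeric pairs, giving 6 + 2 = 8 stereoisomers in total.

8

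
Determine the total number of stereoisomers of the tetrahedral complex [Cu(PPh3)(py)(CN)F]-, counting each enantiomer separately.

In a tetrahedral complex all four positions are equivalent and every pair of ligands is adjacent — there is no cis/trans distinction.
Only one geometric arrangement is possible; it has no improper symmetry element, so it exists as a pair of enantiomers (2 stereoisomers).

2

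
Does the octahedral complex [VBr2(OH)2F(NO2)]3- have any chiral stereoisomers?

yes

An octahedron has six vertices in three trans pairs; every non-trans pair is cis.
There are 6 geometric isomers: Br trans, OH trans; Br trans, OH cis; Br cis, OH trans; Br cis, OH cis (3 arrangements, 2 chiral).
Of these, 2 lack any improper symmetry element and so occur as enantiomeric pairs, giving 6 + 2 = 8 stereoisomers in total.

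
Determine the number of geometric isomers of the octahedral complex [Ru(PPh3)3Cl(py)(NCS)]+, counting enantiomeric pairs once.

In an octahedral complex each vertex has one trans partner and four cis neighbours.
Working through the distinct placements yields 4 geometric isomers: PPh3 mer (3 arrangements); PPh3 fac (chiral).

4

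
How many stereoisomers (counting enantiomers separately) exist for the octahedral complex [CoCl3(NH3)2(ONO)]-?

3

In an octahedral complex each vertex has one trans partner and four cis neighbours.
Working through the distinct placements yields 3 geometric isomers: Cl mer, NH3 cis; Cl mer, NH3 trans; Cl fac, NH3 cis.
Each arrangement has an internal mirror plane or centre of symmetry, so none is chiral.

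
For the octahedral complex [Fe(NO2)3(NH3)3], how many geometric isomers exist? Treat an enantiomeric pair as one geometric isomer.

The distinct arrangements are (2 in all): NO2 mer; NO2 fac.

2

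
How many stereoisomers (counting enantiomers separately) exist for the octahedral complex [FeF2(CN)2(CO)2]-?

6

In an octahedral complex each vertex has one trans partner and four cis neighbours.
The distinct arrangements are (5 in all): F trans, CN trans, CO trans; F cis, CN trans, CO cis; F trans, CN cis, CO cis; F cis, CN cis, CO cis (chiral); F cis, CN cis, CO trans.
One of these lacks any improper symmetry element and so occurs as an enantiomeric pair, giving 5 + 1 = 6 stereoisomers in total.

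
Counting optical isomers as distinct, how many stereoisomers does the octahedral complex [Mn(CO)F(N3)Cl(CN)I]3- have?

30

In an octahedral complex each vertex has one trans partner and four cis neighbours.
Systematic enumeration (placing each ligand type in turn and discarding arrangements equivalent by rotation or reflection) gives 15 geometric isomers.
Of these, 15 lack any improper symmetry element and so occur as enantiomeric pairs, giving 15 + 15 = 30 stereoisomers in total.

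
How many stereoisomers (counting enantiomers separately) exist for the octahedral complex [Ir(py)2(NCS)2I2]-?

An octahedron has six vertices in three trans pairs; every non-trans pair is cis.
Systematic placement gives 5 geometric isomers: py trans, NCS trans, I trans; py cis, NCS cis, I trans; py trans, NCS cis, I cis; py cis, NCS cis, I cis (chiral); py cis, NCS trans, I cis.
One of these lacks any improper symmetry element and so occurs as an enantiomeric pair, giving 5 + 1 = 6 stereoisomers in total.

6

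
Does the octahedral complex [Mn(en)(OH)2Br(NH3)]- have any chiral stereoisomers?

yes

The six octahedral sites form three mutually perpendicular trans pairs.
Each en is bidentate and must span two cis positions.
Working through the distinct placements yields 4 geometric isomers: OH cis (3 arrangements, 2 chiral); OH trans.
Of these, 2 lack any improper symmetry element and so occur as enantiomeric pairs, giving 4 + 2 = 6 stereoisomers in total.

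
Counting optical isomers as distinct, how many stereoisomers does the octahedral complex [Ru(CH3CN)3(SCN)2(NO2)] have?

In an octahedral complex each vertex has one trans partner and four cis neighbours.
Systematic placement gives 3 geometric isomers: CH3CN mer, SCN trans; CH3CN mer, SCN cis; CH3CN fac, SCN cis.
Each arrangement has an internal mirror plane or centre of symmetry, so none is chiral.

3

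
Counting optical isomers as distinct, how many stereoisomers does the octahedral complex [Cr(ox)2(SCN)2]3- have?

In an octahedral complex each vertex has one trans partner and four cis neighbours.
Each ox is bidentate and must span two cis positions.
There are 2 geometric isomers: SCN trans; SCN cis (chiral).
One of these lacks any improper symmetry element and so occurs as an enantiomeric pair, giving 2 + 1 = 3 stereoisomers in total.

3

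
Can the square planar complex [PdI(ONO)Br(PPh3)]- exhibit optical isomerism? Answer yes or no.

no

A square has two trans pairs of vertices; adjacent vertices are cis.
There are 3 geometric isomers: (Br/ONO trans, I/PPh3 trans); (Br/PPh3 trans, I/ONO trans); (Br/I trans, ONO/PPh3 trans).
Each arrangement has an internal mirror plane or centre of symmetry, so none is chiral.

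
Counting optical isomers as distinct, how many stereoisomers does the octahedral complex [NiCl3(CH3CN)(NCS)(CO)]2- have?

An octahedron has six vertices in three trans pairs; every non-trans pair is cis.
There are 4 geometric isomers: Cl mer (3 arrangements); Cl fac (chiral).
One of these lacks any improper symmetry element and so occurs as an enantiomeric pair, giving 4 + 1 = 5 stereoisomers in total.

5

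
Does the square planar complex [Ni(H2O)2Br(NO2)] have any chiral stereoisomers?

A square has two trans pairs of vertices; adjacent vertices are cis.
There are 2 geometric isomers: H2O cis; H2O trans.
Each arrangement has an internal mirror plane or centre of symmetry, so none is chiral.

no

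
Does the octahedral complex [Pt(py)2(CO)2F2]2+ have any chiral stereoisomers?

yes

The six octahedral sites form three mutually perpendicular trans pairs.
The distinct arrangements are (5 in all): py trans, CO trans, F trans; py cis, CO trans, F cis; py trans, CO cis, F cis; py cis, CO cis, F cis (chiral); py cis, CO cis, F trans.
One of these lacks any improper symmetry element and so occurs as an enantiomeric pair, giving 5 + 1 = 6 stereoisomers in total.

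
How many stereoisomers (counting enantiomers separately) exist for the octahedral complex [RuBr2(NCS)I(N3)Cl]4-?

15

Systematic enumeration (placing each ligand type in turn and discarding arrangements equivalent by rotation or reflection) gives 9 geometric isomers.
Of these, 6 lack any improper symmetry element and so occur as enantiomeric pairs, giving 9 + 6 = 15 stereoisomers in total.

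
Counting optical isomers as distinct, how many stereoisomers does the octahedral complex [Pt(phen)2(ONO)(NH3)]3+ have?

The six octahedral sites form three mutually perpendicular trans pairs.
Each phen is bidentate and must span two cis positions.
There are 2 geometric isomers: ONO and NH3 mutually trans; ONO and NH3 mutually cis (chiral).
One of these lacks any improper symmetry element and so occurs as an enantiomeric pair, giving 2 + 1 = 3 stereoisomers in total.

3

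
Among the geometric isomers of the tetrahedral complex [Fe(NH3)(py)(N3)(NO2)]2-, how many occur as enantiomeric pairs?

1

In a tetrahedral complex all four positions are equivalent and every pair of ligands is adjacent — there is no cis/trans distinction.
Only one geometric arrangement is possible; it has no improper symmetry element, so it exists as a pair of enantiomers (2 stereoisomers).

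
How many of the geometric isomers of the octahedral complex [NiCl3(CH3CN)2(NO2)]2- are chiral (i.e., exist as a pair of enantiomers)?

In an octahedral complex each vertex has one trans partner and four cis neighbours.
Working through the distinct placements yields 3 geometric isomers: Cl mer, CH3CN trans; Cl fac, CH3CN cis; Cl mer, CH3CN cis.
Each arrangement has an internal mirror plane or centre of symmetry, so none is chiral.

0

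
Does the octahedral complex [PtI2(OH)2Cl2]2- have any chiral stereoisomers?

yes

An octahedron has six vertices in three trans pairs; every non-trans pair is cis.
Systematic placement gives 5 geometric isomers: I trans, OH trans, Cl trans; I cis, OH cis, Cl trans; I cis, OH trans, Cl cis; I cis, OH cis, Cl cis (chiral); I trans, OH cis, Cl cis.
One of these lacks any improper symmetry element and so occurs as an enantiomeric pair, giving 5 + 1 = 6 stereoisomers in total.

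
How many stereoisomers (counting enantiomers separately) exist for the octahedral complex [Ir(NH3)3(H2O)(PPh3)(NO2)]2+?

The six octahedral sites form three mutually perpendicular trans pairs.
The distinct arrangements are (4 in all): NH3 mer (3 arrangements); NH3 fac (chiral).
One of these lacks any improper symmetry element and so occurs as an enantiomeric pair, giving 4 + 1 = 5 stereoisomers in total.

5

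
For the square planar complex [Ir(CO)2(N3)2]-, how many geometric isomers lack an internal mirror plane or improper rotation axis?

0

A square has two trans pairs of vertices; adjacent vertices are cis.
Systematic placement gives 2 geometric isomers: CO cis; CO trans.
Each arrangement has an internal mirror plane or centre of symmetry, so none is chiral.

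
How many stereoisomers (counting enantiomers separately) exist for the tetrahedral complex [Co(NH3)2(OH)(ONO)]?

1

In a tetrahedral complex all four positions are equivalent and every pair of ligands is adjacent — there is no cis/trans distinction.
Only one geometric arrangement is possible.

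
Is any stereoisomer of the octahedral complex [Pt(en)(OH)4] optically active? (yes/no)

no

The six octahedral sites form three mutually perpendicular trans pairs.
Each en is bidentate and must span two cis positions.
Only one geometric arrangement is possible.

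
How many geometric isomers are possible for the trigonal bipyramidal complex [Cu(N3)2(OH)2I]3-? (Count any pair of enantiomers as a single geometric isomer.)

A trigonal bipyramid has two axial and three equatorial sites, which are chemically inequivalent.
Placing the ligands in turn and identifying arrangements related by rotation or reflection leaves 5 distinct geometric isomers.

5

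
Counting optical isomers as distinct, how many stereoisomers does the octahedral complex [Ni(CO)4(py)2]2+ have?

The six octahedral sites form three mutually perpendicular trans pairs.
There are 2 geometric isomers: py trans; py cis.
Each arrangement has an internal mirror plane or centre of symmetry, so none is chiral.

2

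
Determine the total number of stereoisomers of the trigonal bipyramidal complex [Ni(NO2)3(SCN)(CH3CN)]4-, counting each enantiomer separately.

The distinct arrangements are (4 in all): SCN equatorial, CH3CN axial; SCN axial, CH3CN axial; SCN equatorial, CH3CN equatorial; SCN axial, CH3CN equatorial.
Each arrangement has an internal mirror plane or centre of symmetry, so none is chiral.

4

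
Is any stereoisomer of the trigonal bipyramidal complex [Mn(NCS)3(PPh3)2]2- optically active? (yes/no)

no

In a trigonal bipyramid the two axial positions differ from the three equatorial ones.
The distinct arrangements are (3 in all): PPh3 both equatorial; PPh3 one axial, one equatorial; PPh3 both axial.
Each arrangement has an internal mirror plane or centre of symmetry, so none is chiral.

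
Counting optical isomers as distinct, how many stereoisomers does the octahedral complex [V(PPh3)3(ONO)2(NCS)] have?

3

An octahedron has six vertices in three trans pairs; every non-trans pair is cis.
There are 3 geometric isomers: PPh3 mer, ONO cis; PPh3 mer, ONO trans; PPh3 fac, ONO cis.
Each arrangement has an internal mirror plane or centre of symmetry, so none is chiral.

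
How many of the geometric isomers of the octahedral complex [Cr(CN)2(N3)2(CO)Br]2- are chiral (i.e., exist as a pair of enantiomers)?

The six octahedral sites form three mutually perpendicular trans pairs.
There are 6 geometric isomers: CN cis, N3 trans; CN cis, N3 cis (3 arrangements, 2 chiral); CN trans, N3 trans; CN trans, N3 cis.
Of these, 2 lack any improper symmetry element and so occur as enantiomeric pairs, giving 6 + 2 = 8 stereoisomers in total.

2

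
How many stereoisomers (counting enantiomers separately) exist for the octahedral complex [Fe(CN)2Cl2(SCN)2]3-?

6

In an octahedral complex each vertex has one trans partner and four cis neighbours.
Working through the distinct placements yields 5 geometric isomers: CN trans, Cl trans, SCN trans; CN trans, Cl cis, SCN cis; CN cis, Cl cis, SCN trans; CN cis, Cl cis, SCN cis (chiral); CN cis, Cl trans, SCN cis.
One of these lacks any improper symmetry element and so occurs as an enantiomeric pair, giving 5 + 1 = 6 stereoisomers in total.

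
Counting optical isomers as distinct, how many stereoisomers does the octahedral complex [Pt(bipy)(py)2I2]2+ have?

The six octahedral sites form three mutually perpendicular trans pairs.
Each bipy is bidentate and must span two cis positions.
The distinct arrangements are (3 in all): py cis, I trans; py trans, I cis; py cis, I cis (chiral).
One of these lacks any improper symmetry element and so occurs as an enantiomeric pair, giving 3 + 1 = 4 stereoisomers in total.

4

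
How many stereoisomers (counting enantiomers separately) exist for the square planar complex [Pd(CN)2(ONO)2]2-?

2

In a square planar complex each vertex has one trans partner and two cis neighbours.
There are 2 geometric isomers: CN cis; CN trans.
Each arrangement has an internal mirror plane or centre of symmetry, so none is chiral.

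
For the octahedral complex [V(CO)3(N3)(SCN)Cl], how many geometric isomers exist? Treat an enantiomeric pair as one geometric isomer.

In an octahedral complex each vertex has one trans partner and four cis neighbours.
Systematic placement gives 4 geometric isomers: CO mer (3 arrangements); CO fac (chiral).

4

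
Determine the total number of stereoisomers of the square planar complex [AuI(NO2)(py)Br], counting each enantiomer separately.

3

A square has two trans pairs of vertices; adjacent vertices are cis.
Systematic placement gives 3 geometric isomers: (Br/NO2 trans, I/py trans); (Br/py trans, I/NO2 trans); (Br/I trans, NO2/py trans).
Each arrangement has an internal mirror plane or centre of symmetry, so none is chiral.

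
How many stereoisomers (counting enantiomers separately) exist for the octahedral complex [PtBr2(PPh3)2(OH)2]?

6

In an octahedral complex each vertex has one trans partner and four cis neighbours.
The distinct arrangements are (5 in all): Br trans, PPh3 trans, OH trans; Br trans, PPh3 cis, OH cis; Br cis, PPh3 trans, OH cis; Br cis, PPh3 cis, OH cis (chiral); Br cis, PPh3 cis, OH trans.
One of these lacks any improper symmetry element and so occurs as an enantiomeric pair, giving 5 + 1 = 6 stereoisomers in total.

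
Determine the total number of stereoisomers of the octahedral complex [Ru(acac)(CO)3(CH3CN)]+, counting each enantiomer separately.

2

An octahedron has six vertices in three trans pairs; every non-trans pair is cis.
Each acac is bidentate and must span two cis positions.
Working through the distinct placements yields 2 geometric isomers: CO fac; CO mer.
Each arrangement has an internal mirror plane or centre of symmetry, so none is chiral.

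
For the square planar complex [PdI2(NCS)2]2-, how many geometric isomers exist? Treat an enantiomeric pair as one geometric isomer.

A square has two trans pairs of vertices; adjacent vertices are cis.
Systematic placement gives 2 geometric isomers: I cis; I trans.

2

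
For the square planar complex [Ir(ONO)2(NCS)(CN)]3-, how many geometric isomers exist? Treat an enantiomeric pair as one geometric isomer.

2

A square has two trans pairs of vertices; adjacent vertices are cis.
The distinct arrangements are (2 in all): ONO cis; ONO trans.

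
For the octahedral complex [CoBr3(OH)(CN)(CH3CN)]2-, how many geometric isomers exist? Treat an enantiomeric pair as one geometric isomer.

4

An octahedron has six vertices in three trans pairs; every non-trans pair is cis.
Systematic placement gives 4 geometric isomers: Br mer (3 arrangements); Br fac (chiral).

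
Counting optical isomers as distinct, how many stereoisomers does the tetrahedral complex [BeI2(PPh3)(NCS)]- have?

All four vertices of a tetrahedron are equivalent and mutually adjacent, so cis/trans isomerism cannot arise.
Only one geometric arrangement is possible.

1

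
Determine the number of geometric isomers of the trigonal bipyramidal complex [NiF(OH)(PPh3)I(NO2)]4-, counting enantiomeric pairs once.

In a trigonal bipyramid the two axial positions differ from the three equatorial ones.
Systematic enumeration (placing each ligand type in turn and discarding arrangements equivalent by rotation or reflection) gives 10 geometric isomers.

10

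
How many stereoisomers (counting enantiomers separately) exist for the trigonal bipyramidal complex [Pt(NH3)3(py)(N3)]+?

4

Working through the distinct placements yields 4 geometric isomers: py equatorial, N3 axial; py axial, N3 axial; py equatorial, N3 equatorial; py axial, N3 equatorial.
Each arrangement has an internal mirror plane or centre of symmetry, so none is chiral.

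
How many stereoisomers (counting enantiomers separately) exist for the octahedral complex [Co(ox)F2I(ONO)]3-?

6

An octahedron has six vertices in three trans pairs; every non-trans pair is cis.
Each ox is bidentate and must span two cis positions.
Working through the distinct placements yields 4 geometric isomers: F trans; F cis (3 arrangements, 2 chiral).
Of these, 2 lack any improper symmetry element and so occur as enantiomeric pairs, giving 4 + 2 = 6 stereoisomers in total.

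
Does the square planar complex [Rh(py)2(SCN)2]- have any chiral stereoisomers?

no

In a square planar complex each vertex has one trans partner and two cis neighbours.
There are 2 geometric isomers: py cis; py trans.
Each arrangement has an internal mirror plane or centre of symmetry, so none is chiral.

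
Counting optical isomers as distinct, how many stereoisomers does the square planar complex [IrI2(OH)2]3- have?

2

A square has two trans pairs of vertices; adjacent vertices are cis.
Working through the distinct placements yields 2 geometric isomers: I cis; I trans.
Each arrangement has an internal mirror plane or centre of symmetry, so none is chiral.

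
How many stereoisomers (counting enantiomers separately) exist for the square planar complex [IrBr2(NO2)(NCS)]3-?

2

In a square planar complex each vertex has one trans partner and two cis neighbours.
There are 2 geometric isomers: Br cis; Br trans.
Each arrangement has an internal mirror plane or centre of symmetry, so none is chiral.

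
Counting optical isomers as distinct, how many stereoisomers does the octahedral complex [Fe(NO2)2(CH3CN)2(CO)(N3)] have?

There are 6 geometric isomers: NO2 trans, CH3CN trans; NO2 cis, CH3CN trans; NO2 trans, CH3CN cis; NO2 cis, CH3CN cis (3 arrangements, 2 chiral).
Of these, 2 lack any improper symmetry element and so occur as enantiomeric pairs, giving 6 + 2 = 8 stereoisomers in total.

8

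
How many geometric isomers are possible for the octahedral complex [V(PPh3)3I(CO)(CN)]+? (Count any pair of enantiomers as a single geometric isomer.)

4

An octahedron has six vertices in three trans pairs; every non-trans pair is cis.
Systematic placement gives 4 geometric isomers: PPh3 mer (3 arrangements); PPh3 fac (chiral).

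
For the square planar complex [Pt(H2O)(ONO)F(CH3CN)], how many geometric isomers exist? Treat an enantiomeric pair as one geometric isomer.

A square has two trans pairs of vertices; adjacent vertices are cis.
There are 3 geometric isomers: (CH3CN/H2O trans, F/ONO trans); (CH3CN/ONO trans, F/H2O trans); (CH3CN/F trans, H2O/ONO trans).

3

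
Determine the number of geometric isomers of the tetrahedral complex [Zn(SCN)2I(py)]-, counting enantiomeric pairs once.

1

All four vertices of a tetrahedron are equivalent and mutually adjacent, so cis/trans isomerism cannot arise.
Only one geometric arrangement is possible.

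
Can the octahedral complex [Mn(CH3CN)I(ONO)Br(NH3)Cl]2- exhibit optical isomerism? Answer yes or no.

yes

The six octahedral sites form three mutually perpendicular trans pairs.
Exhaustive case analysis gives 15 geometric isomers.
Of these, 15 lack any improper symmetry element and so occur as enantiomeric pairs, giving 15 + 15 = 30 stereoisomers in total.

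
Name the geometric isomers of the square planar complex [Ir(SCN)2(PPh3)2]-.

cis and trans

In a square planar complex each vertex has one trans partner and two cis neighbours.
There are 2 geometric isomers: SCN cis; SCN trans.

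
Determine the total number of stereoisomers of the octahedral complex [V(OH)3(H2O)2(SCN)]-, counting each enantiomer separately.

3

The six octahedral sites form three mutually perpendicular trans pairs.
Working through the distinct placements yields 3 geometric isomers: OH mer, H2O trans; OH fac, H2O cis; OH mer, H2O cis.
Each arrangement has an internal mirror plane or centre of symmetry, so none is chiral.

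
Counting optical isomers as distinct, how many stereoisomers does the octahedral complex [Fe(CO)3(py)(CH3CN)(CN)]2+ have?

Systematic placement gives 4 geometric isomers: CO mer (3 arrangements); CO fac (chiral).
One of these lacks any improper symmetry element and so occurs as an enantiomeric pair, giving 4 + 1 = 5 stereoisomers in total.

5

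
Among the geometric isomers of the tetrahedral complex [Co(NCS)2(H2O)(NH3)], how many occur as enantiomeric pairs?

0

All four vertices of a tetrahedron are equivalent and mutually adjacent, so cis/trans isomerism cannot arise.
Only one geometric arrangement is possible.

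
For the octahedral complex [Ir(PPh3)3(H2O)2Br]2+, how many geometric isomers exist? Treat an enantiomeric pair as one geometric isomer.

The six octahedral sites form three mutually perpendicular trans pairs.
Systematic placement gives 3 geometric isomers: PPh3 mer, H2O cis; PPh3 mer, H2O trans; PPh3 fac, H2O cis.

3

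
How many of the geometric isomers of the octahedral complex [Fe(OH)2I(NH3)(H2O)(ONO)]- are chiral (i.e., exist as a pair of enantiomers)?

The six octahedral sites form three mutually perpendicular trans pairs.
Placing the ligands in turn and identifying arrangements related by rotation or reflection leaves 9 distinct geometric isomers.
Of these, 6 lack any improper symmetry element and so occur as enantiomeric pairs, giving 9 + 6 = 15 stereoisomers in total.

6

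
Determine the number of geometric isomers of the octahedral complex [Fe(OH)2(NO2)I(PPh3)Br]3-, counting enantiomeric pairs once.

9

The six octahedral sites form three mutually perpendicular trans pairs.
Placing the ligands in turn and identifying arrangements related by rotation or reflection leaves 9 distinct geometric isomers.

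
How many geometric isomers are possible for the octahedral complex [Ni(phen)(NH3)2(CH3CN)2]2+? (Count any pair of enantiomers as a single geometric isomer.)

An octahedron has six vertices in three trans pairs; every non-trans pair is cis.
Each phen is bidentate and must span two cis positions.
There are 3 geometric isomers: NH3 cis, CH3CN trans; NH3 cis, CH3CN cis (chiral); NH3 trans, CH3CN cis.

3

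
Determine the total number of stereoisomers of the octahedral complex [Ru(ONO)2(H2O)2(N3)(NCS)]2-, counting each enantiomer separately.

8

In an octahedral complex each vertex has one trans partner and four cis neighbours.
There are 6 geometric isomers: ONO trans, H2O trans; ONO cis, H2O trans; ONO trans, H2O cis; ONO cis, H2O cis (3 arrangements, 2 chiral).
Of these, 2 lack any improper symmetry element and so occur as enantiomeric pairs, giving 6 + 2 = 8 stereoisomers in total.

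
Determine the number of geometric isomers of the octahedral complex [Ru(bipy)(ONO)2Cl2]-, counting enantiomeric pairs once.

3

In an octahedral complex each vertex has one trans partner and four cis neighbours.
Each bipy is bidentate and must span two cis positions.
The distinct arrangements are (3 in all): ONO cis, Cl trans; ONO cis, Cl cis (chiral); ONO trans, Cl cis.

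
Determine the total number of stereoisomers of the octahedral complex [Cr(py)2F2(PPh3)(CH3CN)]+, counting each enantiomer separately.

The six octahedral sites form three mutually perpendicular trans pairs.
Systematic placement gives 6 geometric isomers: py trans, F cis; py cis, F cis (3 arrangements, 2 chiral); py trans, F trans; py cis, F trans.
Of these, 2 lack any improper symmetry element and so occur as enantiomeric pairs, giving 6 + 2 = 8 stereoisomers in total.

8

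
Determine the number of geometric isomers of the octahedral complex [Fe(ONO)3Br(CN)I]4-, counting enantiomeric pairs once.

4

In an octahedral complex each vertex has one trans partner and four cis neighbours.
The distinct arrangements are (4 in all): ONO mer (3 arrangements); ONO fac (chiral).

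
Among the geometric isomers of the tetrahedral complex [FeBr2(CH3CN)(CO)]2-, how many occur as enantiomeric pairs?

0

In a tetrahedral complex all four positions are equivalent and every pair of ligands is adjacent — there is no cis/trans distinction.
Only one geometric arrangement is possible.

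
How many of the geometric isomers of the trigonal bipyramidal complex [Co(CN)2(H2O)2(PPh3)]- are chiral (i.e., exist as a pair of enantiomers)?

1

A trigonal bipyramid has two axial and three equatorial sites, which are chemically inequivalent.
Exhaustive case analysis gives 5 geometric isomers.
One of these lacks any improper symmetry element and so occurs as an enantiomeric pair, giving 5 + 1 = 6 stereoisomers in total.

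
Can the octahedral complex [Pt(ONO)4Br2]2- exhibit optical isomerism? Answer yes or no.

An octahedron has six vertices in three trans pairs; every non-trans pair is cis.
The distinct arrangements are (2 in all): Br trans; Br cis.
Each arrangement has an internal mirror plane or centre of symmetry, so none is chiral.

no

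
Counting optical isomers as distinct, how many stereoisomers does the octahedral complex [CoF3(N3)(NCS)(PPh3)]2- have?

An octahedron has six vertices in three trans pairs; every non-trans pair is cis.
There are 4 geometric isomers: F mer (3 arrangements); F fac (chiral).
One of these lacks any improper symmetry element and so occurs as an enantiomeric pair, giving 4 + 1 = 5 stereoisomers in total.

5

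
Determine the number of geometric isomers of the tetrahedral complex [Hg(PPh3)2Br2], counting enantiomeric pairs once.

1

Only one geometric arrangement is possible.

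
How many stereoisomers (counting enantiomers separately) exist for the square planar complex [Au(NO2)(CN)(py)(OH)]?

3

The distinct arrangements are (3 in all): (CN/OH trans, NO2/py trans); (CN/py trans, NO2/OH trans); (CN/NO2 trans, OH/py trans).
Each arrangement has an internal mirror plane or centre of symmetry, so none is chiral.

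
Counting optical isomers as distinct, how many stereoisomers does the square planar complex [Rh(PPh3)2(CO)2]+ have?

In a square planar complex each vertex has one trans partner and two cis neighbours.
Systematic placement gives 2 geometric isomers: PPh3 cis; PPh3 trans.
Each arrangement has an internal mirror plane or centre of symmetry, so none is chiral.

2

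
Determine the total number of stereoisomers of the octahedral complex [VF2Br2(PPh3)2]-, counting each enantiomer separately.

6

An octahedron has six vertices in three trans pairs; every non-trans pair is cis.
The distinct arrangements are (5 in all): F trans, Br trans, PPh3 trans; F cis, Br trans, PPh3 cis; F cis, Br cis, PPh3 trans; F cis, Br cis, PPh3 cis (chiral); F trans, Br cis, PPh3 cis.
One of these lacks any improper symmetry element and so occurs as an enantiomeric pair, giving 5 + 1 = 6 stereoisomers in total.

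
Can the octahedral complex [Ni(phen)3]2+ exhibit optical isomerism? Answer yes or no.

An octahedron has six vertices in three trans pairs; every non-trans pair is cis.
Each phen is bidentate and must span two cis positions.
Only one geometric arrangement is possible; it has no improper symmetry element, so it exists as a pair of enantiomers (2 stereoisomers).

yes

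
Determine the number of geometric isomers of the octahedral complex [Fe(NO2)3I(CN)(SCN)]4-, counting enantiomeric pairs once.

4

In an octahedral complex each vertex has one trans partner and four cis neighbours.
Working through the distinct placements yields 4 geometric isomers: NO2 mer (3 arrangements); NO2 fac (chiral).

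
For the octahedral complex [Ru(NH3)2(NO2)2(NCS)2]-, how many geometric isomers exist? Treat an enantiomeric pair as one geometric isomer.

5

An octahedron has six vertices in three trans pairs; every non-trans pair is cis.
Systematic placement gives 5 geometric isomers: NH3 trans, NO2 trans, NCS trans; NH3 cis, NO2 cis, NCS trans; NH3 cis, NO2 trans, NCS cis; NH3 cis, NO2 cis, NCS cis (chiral); NH3 trans, NO2 cis, NCS cis.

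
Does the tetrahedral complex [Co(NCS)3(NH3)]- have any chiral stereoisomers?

All four vertices of a tetrahedron are equivalent and mutually adjacent, so cis/trans isomerism cannot arise.
Only one geometric arrangement is possible.

no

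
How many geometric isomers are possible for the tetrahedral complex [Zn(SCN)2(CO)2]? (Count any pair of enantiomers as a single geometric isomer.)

1

In a tetrahedral complex all four positions are equivalent and every pair of ligands is adjacent — there is no cis/trans distinction.
Only one geometric arrangement is possible.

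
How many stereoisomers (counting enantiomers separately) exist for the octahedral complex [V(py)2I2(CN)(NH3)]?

8

In an octahedral complex each vertex has one trans partner and four cis neighbours.
Working through the distinct placements yields 6 geometric isomers: py trans, I cis; py cis, I cis (3 arrangements, 2 chiral); py trans, I trans; py cis, I trans.
Of these, 2 lack any improper symmetry element and so occur as enantiomeric pairs, giving 6 + 2 = 8 stereoisomers in total.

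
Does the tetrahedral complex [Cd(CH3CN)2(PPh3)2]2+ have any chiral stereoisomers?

no

All four vertices of a tetrahedron are equivalent and mutually adjacent, so cis/trans isomerism cannot arise.
Only one geometric arrangement is possible.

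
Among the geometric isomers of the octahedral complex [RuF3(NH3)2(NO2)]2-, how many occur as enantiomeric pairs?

0

Systematic placement gives 3 geometric isomers: F mer, NH3 cis; F mer, NH3 trans; F fac, NH3 cis.
Each arrangement has an internal mirror plane or centre of symmetry, so none is chiral.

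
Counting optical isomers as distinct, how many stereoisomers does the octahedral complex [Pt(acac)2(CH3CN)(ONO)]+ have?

An octahedron has six vertices in three trans pairs; every non-trans pair is cis.
Each acac is bidentate and must span two cis positions.
Working through the distinct placements yields 2 geometric isomers: CH3CN and ONO mutually trans; CH3CN and ONO mutually cis (chiral).
One of these lacks any improper symmetry element and so occurs as an enantiomeric pair, giving 2 + 1 = 3 stereoisomers in total.

3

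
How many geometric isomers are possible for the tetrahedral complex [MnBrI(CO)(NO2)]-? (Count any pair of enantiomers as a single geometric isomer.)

1

Only one geometric arrangement is possible; it has no improper symmetry element, so it exists as a pair of enantiomers (2 stereoisomers).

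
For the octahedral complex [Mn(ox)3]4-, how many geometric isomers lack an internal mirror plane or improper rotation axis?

1

Each ox is bidentate and must span two cis positions.
Only one geometric arrangement is possible; it has no improper symmetry element, so it exists as a pair of enantiomers (2 stereoisomers).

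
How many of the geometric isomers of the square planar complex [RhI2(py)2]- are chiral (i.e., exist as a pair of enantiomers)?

0

In a square planar complex each vertex has one trans partner and two cis neighbours.
Systematic placement gives 2 geometric isomers: I cis; I trans.
Each arrangement has an internal mirror plane or centre of symmetry, so none is chiral.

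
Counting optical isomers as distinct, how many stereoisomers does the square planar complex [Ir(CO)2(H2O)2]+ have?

2

A square has two trans pairs of vertices; adjacent vertices are cis.
Systematic placement gives 2 geometric isomers: CO cis; CO trans.
Each arrangement has an internal mirror plane or centre of symmetry, so none is chiral.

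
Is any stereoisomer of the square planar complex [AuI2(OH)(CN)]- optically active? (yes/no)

Working through the distinct placements yields 2 geometric isomers: I cis; I trans.
Each arrangement has an internal mirror plane or centre of symmetry, so none is chiral.

no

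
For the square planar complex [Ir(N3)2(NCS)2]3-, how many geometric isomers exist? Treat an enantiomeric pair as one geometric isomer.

2

A square has two trans pairs of vertices; adjacent vertices are cis.
Working through the distinct placements yields 2 geometric isomers: N3 cis; N3 trans.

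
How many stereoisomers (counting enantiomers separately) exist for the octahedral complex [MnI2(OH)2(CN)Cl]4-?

An octahedron has six vertices in three trans pairs; every non-trans pair is cis.
The distinct arrangements are (6 in all): I trans, OH trans; I cis, OH cis (3 arrangements, 2 chiral); I cis, OH trans; I trans, OH cis.
Of these, 2 lack any improper symmetry element and so occur as enantiomeric pairs, giving 6 + 2 = 8 stereoisomers in total.

8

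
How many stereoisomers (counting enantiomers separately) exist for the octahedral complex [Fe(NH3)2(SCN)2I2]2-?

In an octahedral complex each vertex has one trans partner and four cis neighbours.
The distinct arrangements are (5 in all): NH3 trans, SCN trans, I trans; NH3 cis, SCN cis, I trans; NH3 cis, SCN trans, I cis; NH3 cis, SCN cis, I cis (chiral); NH3 trans, SCN cis, I cis.
One of these lacks any improper symmetry element and so occurs as an enantiomeric pair, giving 5 + 1 = 6 stereoisomers in total.

6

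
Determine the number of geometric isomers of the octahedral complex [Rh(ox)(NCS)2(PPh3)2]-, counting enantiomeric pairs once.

An octahedron has six vertices in three trans pairs; every non-trans pair is cis.
Each ox is bidentate and must span two cis positions.
There are 3 geometric isomers: NCS trans, PPh3 cis; NCS cis, PPh3 cis (chiral); NCS cis, PPh3 trans.

3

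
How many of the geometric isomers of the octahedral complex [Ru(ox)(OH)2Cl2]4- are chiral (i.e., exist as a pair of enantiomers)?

In an octahedral complex each vertex has one trans partner and four cis neighbours.
Each ox is bidentate and must span two cis positions.
Working through the distinct placements yields 3 geometric isomers: OH cis, Cl trans; OH cis, Cl cis (chiral); OH trans, Cl cis.
One of these lacks any improper symmetry element and so occurs as an enantiomeric pair, giving 3 + 1 = 4 stereoisomers in total.

1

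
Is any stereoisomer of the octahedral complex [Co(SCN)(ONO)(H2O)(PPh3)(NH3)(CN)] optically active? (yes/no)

The six octahedral sites form three mutually perpendicular trans pairs.
Systematic enumeration (placing each ligand type in turn and discarding arrangements equivalent by rotation or reflection) gives 15 geometric isomers.
Of these, 15 lack any improper symmetry element and so occur as enantiomeric pairs, giving 15 + 15 = 30 stereoisomers in total.

yes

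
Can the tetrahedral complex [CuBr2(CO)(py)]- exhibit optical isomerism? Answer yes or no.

no

In a tetrahedral complex all four positions are equivalent and every pair of ligands is adjacent — there is no cis/trans distinction.
Only one geometric arrangement is possible.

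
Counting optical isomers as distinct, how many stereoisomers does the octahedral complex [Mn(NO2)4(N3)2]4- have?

2

In an octahedral complex each vertex has one trans partner and four cis neighbours.
The distinct arrangements are (2 in all): N3 trans; N3 cis.
Each arrangement has an internal mirror plane or centre of symmetry, so none is chiral.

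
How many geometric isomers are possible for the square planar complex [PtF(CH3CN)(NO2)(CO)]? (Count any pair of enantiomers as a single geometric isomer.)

3

A square has two trans pairs of vertices; adjacent vertices are cis.
The distinct arrangements are (3 in all): (CH3CN/F trans, CO/NO2 trans); (CH3CN/NO2 trans, CO/F trans); (CH3CN/CO trans, F/NO2 trans).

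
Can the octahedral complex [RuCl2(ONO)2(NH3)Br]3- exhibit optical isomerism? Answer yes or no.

The six octahedral sites form three mutually perpendicular trans pairs.
Working through the distinct placements yields 6 geometric isomers: Cl cis, ONO trans; Cl cis, ONO cis (3 arrangements, 2 chiral); Cl trans, ONO trans; Cl trans, ONO cis.
Of these, 2 lack any improper symmetry element and so occur as enantiomeric pairs, giving 6 + 2 = 8 stereoisomers in total.

yes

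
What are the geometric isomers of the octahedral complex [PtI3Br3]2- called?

The six octahedral sites form three mutually perpendicular trans pairs.
Working through the distinct placements yields 2 geometric isomers: I mer; I fac.

fac and mer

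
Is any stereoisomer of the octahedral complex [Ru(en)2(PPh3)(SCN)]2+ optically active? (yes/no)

The six octahedral sites form three mutually perpendicular trans pairs.
Each en is bidentate and must span two cis positions.
Systematic placement gives 2 geometric isomers: PPh3 and SCN mutually trans; PPh3 and SCN mutually cis (chiral).
One of these lacks any improper symmetry element and so occurs as an enantiomeric pair, giving 2 + 1 = 3 stereoisomers in total.

yes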